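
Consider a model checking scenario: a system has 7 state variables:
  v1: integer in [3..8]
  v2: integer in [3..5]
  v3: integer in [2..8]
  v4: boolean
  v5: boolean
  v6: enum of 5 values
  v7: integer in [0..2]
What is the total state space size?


State space = product of domain sizes of all variables.
Domain sizes:
  v1 (integer in [3..8]): 6
  v2 (integer in [3..5]): 3
  v3 (integer in [2..8]): 7
  v4 (boolean): 2
  v5 (boolean): 2
  v6 (enum of 5 values): 5
  v7 (integer in [0..2]): 3
Product = 6 * 3 * 7 * 2 * 2 * 5 * 3 = 7560

7560


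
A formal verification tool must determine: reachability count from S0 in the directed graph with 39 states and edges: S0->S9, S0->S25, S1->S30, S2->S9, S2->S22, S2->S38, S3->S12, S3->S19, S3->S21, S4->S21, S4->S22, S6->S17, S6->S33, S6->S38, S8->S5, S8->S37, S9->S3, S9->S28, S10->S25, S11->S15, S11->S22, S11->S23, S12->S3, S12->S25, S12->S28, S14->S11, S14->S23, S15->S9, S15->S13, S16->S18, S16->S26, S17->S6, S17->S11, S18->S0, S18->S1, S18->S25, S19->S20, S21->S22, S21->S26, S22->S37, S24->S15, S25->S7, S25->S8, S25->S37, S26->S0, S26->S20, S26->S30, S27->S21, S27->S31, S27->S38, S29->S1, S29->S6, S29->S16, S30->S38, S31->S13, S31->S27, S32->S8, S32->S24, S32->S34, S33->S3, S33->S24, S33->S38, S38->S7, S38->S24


BFS from S0:
  layer 0: {S0}
  layer 1: {S9, S25}
  layer 2: {S3, S7, S8, S28, S37}
  layer 3: {S5, S12, S19, S21}
  layer 4: {S20, S22, S26}
  layer 5: {S30}
  layer 6: {S38}
  layer 7: {S24}
  layer 8: {S15}
  layer 9: {S13}
Reachable set: {S0, S3, S5, S7, S8, S9, S12, S13, S15, S19, S20, S21, S22, S24, S25, S26, S28, S30, S37, S38}
Count = 20

20


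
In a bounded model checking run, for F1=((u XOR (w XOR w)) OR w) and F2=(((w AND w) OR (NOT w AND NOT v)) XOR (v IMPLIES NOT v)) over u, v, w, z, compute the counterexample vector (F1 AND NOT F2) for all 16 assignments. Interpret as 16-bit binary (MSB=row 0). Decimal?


F1 = ((u XOR (w XOR w)) OR w)
F2 = (((w AND w) OR (NOT w AND NOT v)) XOR (v IMPLIES NOT v))
Counterexample to F1=>F2 is where F1=1 and F2=0.
Evaluate each row (bits = u,v,w,z, MSB first):
  row 0 [0000]: F1=0 F2=0 -> F1&~F2 -> 0
  row 1 [0001]: F1=0 F2=0 -> F1&~F2 -> 0
  row 2 [0010]: F1=1 F2=0 -> F1&~F2 -> 1
  row 3 [0011]: F1=1 F2=0 -> F1&~F2 -> 1
  row 4 [0100]: F1=0 F2=0 -> F1&~F2 -> 0
  row 5 [0101]: F1=0 F2=0 -> F1&~F2 -> 0
  row 6 [0110]: F1=1 F2=1 -> F1&~F2 -> 0
  row 7 [0111]: F1=1 F2=1 -> F1&~F2 -> 0
  row 8 [1000]: F1=1 F2=0 -> F1&~F2 -> 1
  row 9 [1001]: F1=1 F2=0 -> F1&~F2 -> 1
  row 10 [1010]: F1=1 F2=0 -> F1&~F2 -> 1
  row 11 [1011]: F1=1 F2=0 -> F1&~F2 -> 1
  row 12 [1100]: F1=1 F2=0 -> F1&~F2 -> 1
  row 13 [1101]: F1=1 F2=0 -> F1&~F2 -> 1
  row 14 [1110]: F1=1 F2=1 -> F1&~F2 -> 0
  row 15 [1111]: F1=1 F2=1 -> F1&~F2 -> 0
Full result column, 4 rows per line (u,v fixed per line; w,z runs 00..11 left to right):
  rows 0-3 [u,v=00]: 0011  = hex 3
  rows 4-7 [u,v=01]: 0000  = hex 0
  rows 8-11 [u,v=10]: 1111  = hex F
  rows 12-15 [u,v=11]: 1100  = hex C
Counterexample vector (row 0 .. row 15) = 0011000011111100
Output column grouped in 4s = 0011 0000 1111 1100 = 0x30FC
Convert to decimal digit by digit (value = value*16 + digit):
  3 -> 3
  3*16 + 0 = 48
  48*16 + 15 (F) = 783
  783*16 + 12 (C) = 12540
Decimal = 12540

12540


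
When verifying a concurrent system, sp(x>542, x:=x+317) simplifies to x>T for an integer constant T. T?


Formula: sp(P, x:=E) = exists old_x. (x = E[old_x/x]) AND P[old_x/x] (old_x is the value of x before the assignment; eliminate old_x by solving x = E[old_x/x] for old_x)
Step 1: Precondition P: x>542, i.e. old_x > 542
Step 2: Assignment gives x = old_x + 317, so old_x = x - 317
Step 3: Substitute into P: x - 317 > 542
Step 4: Simplify: x > 542+317 = 859

859


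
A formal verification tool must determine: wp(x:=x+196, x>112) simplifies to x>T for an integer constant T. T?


Formula: wp(x:=E, P) = P[E/x] (substitute E for x in postcondition)
Step 1: Postcondition: x>112
Step 2: Substitute x+196 for x: x+196>112
Step 3: Solve for x: x > 112-196 = -84

-84


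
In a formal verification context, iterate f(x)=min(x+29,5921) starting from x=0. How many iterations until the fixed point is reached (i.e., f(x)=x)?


Step 1: x=0, cap=5921, increment=29
Step 2: x grows by 29 each step until capped at 5921; fixed point is x=5921
Step 3: iterations = ceil(5921/29) = 205

205


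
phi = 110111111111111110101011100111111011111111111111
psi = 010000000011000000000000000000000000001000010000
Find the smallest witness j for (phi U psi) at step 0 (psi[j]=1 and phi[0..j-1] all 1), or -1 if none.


(phi U psi) at 0: need smallest j with psi[j]=1 and phi[i]=1 for all i in [0,j).
Scan from step 0:
  step 0: phi=1, psi=0 -> continue
  step 1: psi=1 and phi held for [0,1) -> witness found
Witness step = 1

1


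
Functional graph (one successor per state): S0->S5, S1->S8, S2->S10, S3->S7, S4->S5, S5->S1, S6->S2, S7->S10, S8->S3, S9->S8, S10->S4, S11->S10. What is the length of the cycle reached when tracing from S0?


Trace from S0 until a state repeats:
  S0 -> S5 -> S1 -> S8 -> S3 -> S7 -> S10 -> S4 -> S5
S5 first seen at step 1, revisited at step 8.
Cycle length = 8 - 1 = 7

7


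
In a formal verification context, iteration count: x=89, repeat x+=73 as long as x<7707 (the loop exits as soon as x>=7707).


Step 1: x goes from 89 toward 7707 by 73; the body runs while x<7707, so iterations = ceil((bound-start)/step)
Step 2: Distance=7618
Step 3: ceil(7618/73)=105

105


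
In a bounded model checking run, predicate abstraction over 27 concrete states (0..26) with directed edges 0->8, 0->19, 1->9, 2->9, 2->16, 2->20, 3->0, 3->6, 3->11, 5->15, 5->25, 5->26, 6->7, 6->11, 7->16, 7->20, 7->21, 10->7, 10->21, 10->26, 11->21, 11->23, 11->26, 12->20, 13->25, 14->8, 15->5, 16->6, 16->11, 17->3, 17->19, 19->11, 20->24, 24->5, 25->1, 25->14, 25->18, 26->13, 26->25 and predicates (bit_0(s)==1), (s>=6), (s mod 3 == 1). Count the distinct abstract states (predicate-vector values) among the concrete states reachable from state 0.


BFS from 0:
Concrete reachable: {0, 1, 8, 9, 11, 13, 14, 18, 19, 21, 23, 25, 26}
Abstract via predicates (bit_0(s)==1), (s>=6), (s mod 3 == 1):
  (0,0,0) <- {0}
  (0,1,0) <- {8, 14, 18, 26}
  (1,0,1) <- {1}
  (1,1,0) <- {9, 11, 21, 23}
  (1,1,1) <- {13, 19, 25}
Distinct abstract states = 5

5


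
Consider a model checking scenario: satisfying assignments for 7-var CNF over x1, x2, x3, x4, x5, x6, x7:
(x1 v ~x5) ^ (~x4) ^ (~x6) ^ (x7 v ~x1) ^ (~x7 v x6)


CNF with 5 clauses over 7 vars (128 assignments).
An assignment satisfies CNF iff every clause has >=1 true literal.
Check each row (bits = x1,x2,x3,x4,x5,x6,x7; clause T/F shown):
  row 0 [0000000]: clauses=TTTTT -> 1
  row 1 [0000001]: clauses=TTTTF -> 0
  row 2 [0000010]: clauses=TTFTT -> 0
  row 3 [0000011]: clauses=TTFTT -> 0
  row 4 [0000100]: clauses=FTTTT -> 0
  (every remaining row is evaluated the same way; all 128 results are listed next)
Full result column, 8 rows per line (x1,x2,x3,x4 fixed per line; x5,x6,x7 runs 000..111 left to right):
  rows 0-7 [x1,x2,x3,x4=0000]: 10000000  (ones: 1)
  rows 8-15 [x1,x2,x3,x4=0001]: 00000000  (ones: 0)
  rows 16-23 [x1,x2,x3,x4=0010]: 10000000  (ones: 1)
  rows 24-31 [x1,x2,x3,x4=0011]: 00000000  (ones: 0)
  rows 32-39 [x1,x2,x3,x4=0100]: 10000000  (ones: 1)
  rows 40-47 [x1,x2,x3,x4=0101]: 00000000  (ones: 0)
  rows 48-55 [x1,x2,x3,x4=0110]: 10000000  (ones: 1)
  rows 56-63 [x1,x2,x3,x4=0111]: 00000000  (ones: 0)
  rows 64-71 [x1,x2,x3,x4=1000]: 00000000  (ones: 0)
  rows 72-79 [x1,x2,x3,x4=1001]: 00000000  (ones: 0)
  rows 80-87 [x1,x2,x3,x4=1010]: 00000000  (ones: 0)
  rows 88-95 [x1,x2,x3,x4=1011]: 00000000  (ones: 0)
  rows 96-103 [x1,x2,x3,x4=1100]: 00000000  (ones: 0)
  rows 104-111 [x1,x2,x3,x4=1101]: 00000000  (ones: 0)
  rows 112-119 [x1,x2,x3,x4=1110]: 00000000  (ones: 0)
  rows 120-127 [x1,x2,x3,x4=1111]: 00000000  (ones: 0)
Satisfying assignments = 1+0+1+0+1+0+1+0+0+0+0+0+0+0+0+0 = 4

4


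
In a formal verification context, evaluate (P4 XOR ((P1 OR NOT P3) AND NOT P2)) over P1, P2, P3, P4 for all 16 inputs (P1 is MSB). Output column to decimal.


Formula: (P4 XOR ((P1 OR NOT P3) AND NOT P2)) over P1, P2, P3, P4 (16 rows)
Evaluate each row (bits = P1,P2,P3,P4, MSB first):
  row 0 [0000]: (0 XOR ((0 OR NOT 0) AND NOT 0)) -> 1
  row 1 [0001]: (1 XOR ((0 OR NOT 0) AND NOT 0)) -> 0
  row 2 [0010]: (0 XOR ((0 OR NOT 1) AND NOT 0)) -> 0
  row 3 [0011]: (1 XOR ((0 OR NOT 1) AND NOT 0)) -> 1
  row 4 [0100]: (0 XOR ((0 OR NOT 0) AND NOT 1)) -> 0
  row 5 [0101]: (1 XOR ((0 OR NOT 0) AND NOT 1)) -> 1
  row 6 [0110]: (0 XOR ((0 OR NOT 1) AND NOT 1)) -> 0
  row 7 [0111]: (1 XOR ((0 OR NOT 1) AND NOT 1)) -> 1
  row 8 [1000]: (0 XOR ((1 OR NOT 0) AND NOT 0)) -> 1
  row 9 [1001]: (1 XOR ((1 OR NOT 0) AND NOT 0)) -> 0
  row 10 [1010]: (0 XOR ((1 OR NOT 1) AND NOT 0)) -> 1
  row 11 [1011]: (1 XOR ((1 OR NOT 1) AND NOT 0)) -> 0
  row 12 [1100]: (0 XOR ((1 OR NOT 0) AND NOT 1)) -> 0
  row 13 [1101]: (1 XOR ((1 OR NOT 0) AND NOT 1)) -> 1
  row 14 [1110]: (0 XOR ((1 OR NOT 1) AND NOT 1)) -> 0
  row 15 [1111]: (1 XOR ((1 OR NOT 1) AND NOT 1)) -> 1
Full result column, 4 rows per line (P1,P2 fixed per line; P3,P4 runs 00..11 left to right):
  rows 0-3 [P1,P2=00]: 1001  = hex 9
  rows 4-7 [P1,P2=01]: 0101  = hex 5
  rows 8-11 [P1,P2=10]: 1010  = hex A
  rows 12-15 [P1,P2=11]: 0101  = hex 5
Output column (row 0 .. row 15) = 1001010110100101
Output column grouped in 4s = 1001 0101 1010 0101 = 0x95A5
Convert to decimal digit by digit (value = value*16 + digit):
  9 -> 9
  9*16 + 5 = 149
  149*16 + 10 (A) = 2394
  2394*16 + 5 = 38309
Decimal = 38309

38309


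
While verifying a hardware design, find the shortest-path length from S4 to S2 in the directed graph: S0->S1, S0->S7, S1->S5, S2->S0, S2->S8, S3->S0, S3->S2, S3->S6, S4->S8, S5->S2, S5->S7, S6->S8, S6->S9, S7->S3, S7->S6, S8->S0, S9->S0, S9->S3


BFS layer-by-layer from S4:
  dist 0: {S4}
  dist 1: {S8}
  dist 2: {S0}
  dist 3: {S1, S7}
  dist 4: {S3, S5, S6}
  dist 5: {S2, S9}
  -> S2 reached at distance 5
Shortest path length = 5

5


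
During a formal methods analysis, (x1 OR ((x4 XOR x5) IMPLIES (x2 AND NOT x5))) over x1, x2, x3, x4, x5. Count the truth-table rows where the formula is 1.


Formula: (x1 OR ((x4 XOR x5) IMPLIES (x2 AND NOT x5))) over 5 vars (32 rows)
Evaluate each row (x1, x2, x3, x4, x5 as bits, MSB first):
  row 0 [00000]: (0 OR ((0 XOR 0) IMPLIES (0 AND NOT 0))) -> 1
  row 1 [00001]: (0 OR ((0 XOR 1) IMPLIES (0 AND NOT 1))) -> 0
  row 2 [00010]: (0 OR ((1 XOR 0) IMPLIES (0 AND NOT 0))) -> 0
  row 3 [00011]: (0 OR ((1 XOR 1) IMPLIES (0 AND NOT 1))) -> 1
  row 4 [00100]: (0 OR ((0 XOR 0) IMPLIES (0 AND NOT 0))) -> 1
  row 5 [00101]: (0 OR ((0 XOR 1) IMPLIES (0 AND NOT 1))) -> 0
  row 6 [00110]: (0 OR ((1 XOR 0) IMPLIES (0 AND NOT 0))) -> 0
  row 7 [00111]: (0 OR ((1 XOR 1) IMPLIES (0 AND NOT 1))) -> 1
  row 8 [01000]: (0 OR ((0 XOR 0) IMPLIES (1 AND NOT 0))) -> 1
  row 9 [01001]: (0 OR ((0 XOR 1) IMPLIES (1 AND NOT 1))) -> 0
  row 10 [01010]: (0 OR ((1 XOR 0) IMPLIES (1 AND NOT 0))) -> 1
  row 11 [01011]: (0 OR ((1 XOR 1) IMPLIES (1 AND NOT 1))) -> 1
  row 12 [01100]: (0 OR ((0 XOR 0) IMPLIES (1 AND NOT 0))) -> 1
  row 13 [01101]: (0 OR ((0 XOR 1) IMPLIES (1 AND NOT 1))) -> 0
  row 14 [01110]: (0 OR ((1 XOR 0) IMPLIES (1 AND NOT 0))) -> 1
  row 15 [01111]: (0 OR ((1 XOR 1) IMPLIES (1 AND NOT 1))) -> 1
  row 16 [10000]: (1 OR ((0 XOR 0) IMPLIES (0 AND NOT 0))) -> 1
  row 17 [10001]: (1 OR ((0 XOR 1) IMPLIES (0 AND NOT 1))) -> 1
  row 18 [10010]: (1 OR ((1 XOR 0) IMPLIES (0 AND NOT 0))) -> 1
  row 19 [10011]: (1 OR ((1 XOR 1) IMPLIES (0 AND NOT 1))) -> 1
  row 20 [10100]: (1 OR ((0 XOR 0) IMPLIES (0 AND NOT 0))) -> 1
  row 21 [10101]: (1 OR ((0 XOR 1) IMPLIES (0 AND NOT 1))) -> 1
  row 22 [10110]: (1 OR ((1 XOR 0) IMPLIES (0 AND NOT 0))) -> 1
  row 23 [10111]: (1 OR ((1 XOR 1) IMPLIES (0 AND NOT 1))) -> 1
  row 24 [11000]: (1 OR ((0 XOR 0) IMPLIES (1 AND NOT 0))) -> 1
  row 25 [11001]: (1 OR ((0 XOR 1) IMPLIES (1 AND NOT 1))) -> 1
  row 26 [11010]: (1 OR ((1 XOR 0) IMPLIES (1 AND NOT 0))) -> 1
  row 27 [11011]: (1 OR ((1 XOR 1) IMPLIES (1 AND NOT 1))) -> 1
  row 28 [11100]: (1 OR ((0 XOR 0) IMPLIES (1 AND NOT 0))) -> 1
  row 29 [11101]: (1 OR ((0 XOR 1) IMPLIES (1 AND NOT 1))) -> 1
  row 30 [11110]: (1 OR ((1 XOR 0) IMPLIES (1 AND NOT 0))) -> 1
  row 31 [11111]: (1 OR ((1 XOR 1) IMPLIES (1 AND NOT 1))) -> 1
Full result column, 8 rows per line (x1,x2 fixed per line; x3,x4,x5 runs 000..111 left to right):
  rows 0-7 [x1,x2=00]: 10011001  (ones: 4)
  rows 8-15 [x1,x2=01]: 10111011  (ones: 6)
  rows 16-23 [x1,x2=10]: 11111111  (ones: 8)
  rows 24-31 [x1,x2=11]: 11111111  (ones: 8)
Count of 1-rows = 4+6+8+8 = 26

26


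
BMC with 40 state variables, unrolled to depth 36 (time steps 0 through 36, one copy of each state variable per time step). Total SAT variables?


BMC unrolls to depth k, creating one copy of each state var for steps 0..k.
Step count = 36 + 1 = 37 (steps 0 through 36)
Vars per step = 40
Total = 40 * 37 = 1480

1480


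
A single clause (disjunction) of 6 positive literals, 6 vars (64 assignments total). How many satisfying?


Step 1: Total=2^6=64
Step 2: Unsat when all 6 false: 2^0=1
Step 3: Sat=64-1=63

63


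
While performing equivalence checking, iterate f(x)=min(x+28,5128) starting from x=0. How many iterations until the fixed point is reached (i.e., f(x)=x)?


Step 1: x=0, cap=5128, increment=28
Step 2: x grows by 28 each step until capped at 5128; fixed point is x=5128
Step 3: iterations = ceil(5128/28) = 184

184


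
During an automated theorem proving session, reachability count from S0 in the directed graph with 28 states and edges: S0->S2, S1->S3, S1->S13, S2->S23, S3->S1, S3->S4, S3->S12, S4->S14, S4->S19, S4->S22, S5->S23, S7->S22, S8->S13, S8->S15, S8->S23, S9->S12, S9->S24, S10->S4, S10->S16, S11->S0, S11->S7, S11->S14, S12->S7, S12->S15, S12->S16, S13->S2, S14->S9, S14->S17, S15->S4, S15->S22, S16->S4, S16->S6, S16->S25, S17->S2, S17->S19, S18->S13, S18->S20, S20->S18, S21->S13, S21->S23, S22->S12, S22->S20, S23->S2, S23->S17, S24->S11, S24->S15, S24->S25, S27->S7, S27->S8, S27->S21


BFS from S0:
  layer 0: {S0}
  layer 1: {S2}
  layer 2: {S23}
  layer 3: {S17}
  layer 4: {S19}
Reachable set: {S0, S2, S17, S19, S23}
Count = 5

5


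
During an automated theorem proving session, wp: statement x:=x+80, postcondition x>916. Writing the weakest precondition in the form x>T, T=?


Formula: wp(x:=E, P) = P[E/x] (substitute E for x in postcondition)
Step 1: Postcondition: x>916
Step 2: Substitute x+80 for x: x+80>916
Step 3: Solve for x: x > 916-80 = 836

836


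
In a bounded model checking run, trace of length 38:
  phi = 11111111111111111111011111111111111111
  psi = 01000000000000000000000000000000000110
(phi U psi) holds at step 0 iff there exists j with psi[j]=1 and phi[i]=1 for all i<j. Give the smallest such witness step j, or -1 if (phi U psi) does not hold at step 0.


(phi U psi) at 0: need smallest j with psi[j]=1 and phi[i]=1 for all i in [0,j).
Scan from step 0:
  step 0: phi=1, psi=0 -> continue
  step 1: psi=1 and phi held for [0,1) -> witness found
Witness step = 1

1


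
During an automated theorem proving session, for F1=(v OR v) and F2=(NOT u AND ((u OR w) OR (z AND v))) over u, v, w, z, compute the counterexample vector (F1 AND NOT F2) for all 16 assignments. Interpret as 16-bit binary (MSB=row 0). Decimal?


F1 = (v OR v)
F2 = (NOT u AND ((u OR w) OR (z AND v)))
Counterexample to F1=>F2 is where F1=1 and F2=0.
Evaluate each row (bits = u,v,w,z, MSB first):
  row 0 [0000]: F1=0 F2=0 -> F1&~F2 -> 0
  row 1 [0001]: F1=0 F2=0 -> F1&~F2 -> 0
  row 2 [0010]: F1=0 F2=1 -> F1&~F2 -> 0
  row 3 [0011]: F1=0 F2=1 -> F1&~F2 -> 0
  row 4 [0100]: F1=1 F2=0 -> F1&~F2 -> 1
  row 5 [0101]: F1=1 F2=1 -> F1&~F2 -> 0
  row 6 [0110]: F1=1 F2=1 -> F1&~F2 -> 0
  row 7 [0111]: F1=1 F2=1 -> F1&~F2 -> 0
  row 8 [1000]: F1=0 F2=0 -> F1&~F2 -> 0
  row 9 [1001]: F1=0 F2=0 -> F1&~F2 -> 0
  row 10 [1010]: F1=0 F2=0 -> F1&~F2 -> 0
  row 11 [1011]: F1=0 F2=0 -> F1&~F2 -> 0
  row 12 [1100]: F1=1 F2=0 -> F1&~F2 -> 1
  row 13 [1101]: F1=1 F2=0 -> F1&~F2 -> 1
  row 14 [1110]: F1=1 F2=0 -> F1&~F2 -> 1
  row 15 [1111]: F1=1 F2=0 -> F1&~F2 -> 1
Full result column, 4 rows per line (u,v fixed per line; w,z runs 00..11 left to right):
  rows 0-3 [u,v=00]: 0000  = hex 0
  rows 4-7 [u,v=01]: 1000  = hex 8
  rows 8-11 [u,v=10]: 0000  = hex 0
  rows 12-15 [u,v=11]: 1111  = hex F
Counterexample vector (row 0 .. row 15) = 0000100000001111
Output column grouped in 4s = 0000 1000 0000 1111 = 0x080F
Convert to decimal digit by digit (value = value*16 + digit):
  0 -> 0
  0*16 + 8 = 8
  8*16 + 0 = 128
  128*16 + 15 (F) = 2063
Decimal = 2063

2063


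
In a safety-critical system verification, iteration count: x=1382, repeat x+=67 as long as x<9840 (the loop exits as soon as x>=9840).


Step 1: x goes from 1382 toward 9840 by 67; the body runs while x<9840, so iterations = ceil((bound-start)/step)
Step 2: Distance=8458
Step 3: ceil(8458/67)=127

127


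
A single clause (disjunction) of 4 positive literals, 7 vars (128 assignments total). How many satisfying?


Step 1: Total=2^7=128
Step 2: Unsat when all 4 false: 2^3=8
Step 3: Sat=128-8=120

120


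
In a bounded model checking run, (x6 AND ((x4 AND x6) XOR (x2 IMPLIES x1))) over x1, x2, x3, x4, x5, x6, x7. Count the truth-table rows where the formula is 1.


Formula: (x6 AND ((x4 AND x6) XOR (x2 IMPLIES x1))) over 7 vars (128 rows)
Evaluate each row (x1, x2, x3, x4, x5, x6, x7 as bits, MSB first):
  row 0 [0000000]: (0 AND ((0 AND 0) XOR (0 IMPLIES 0))) -> 0
  row 1 [0000001]: (0 AND ((0 AND 0) XOR (0 IMPLIES 0))) -> 0
  row 2 [0000010]: (1 AND ((0 AND 1) XOR (0 IMPLIES 0))) -> 1
  row 3 [0000011]: (1 AND ((0 AND 1) XOR (0 IMPLIES 0))) -> 1
  row 4 [0000100]: (0 AND ((0 AND 0) XOR (0 IMPLIES 0))) -> 0
  (every remaining row is evaluated the same way; all 128 results are listed next)
Full result column, 8 rows per line (x1,x2,x3,x4 fixed per line; x5,x6,x7 runs 000..111 left to right):
  rows 0-7 [x1,x2,x3,x4=0000]: 00110011  (ones: 4)
  rows 8-15 [x1,x2,x3,x4=0001]: 00000000  (ones: 0)
  rows 16-23 [x1,x2,x3,x4=0010]: 00110011  (ones: 4)
  rows 24-31 [x1,x2,x3,x4=0011]: 00000000  (ones: 0)
  rows 32-39 [x1,x2,x3,x4=0100]: 00000000  (ones: 0)
  rows 40-47 [x1,x2,x3,x4=0101]: 00110011  (ones: 4)
  rows 48-55 [x1,x2,x3,x4=0110]: 00000000  (ones: 0)
  rows 56-63 [x1,x2,x3,x4=0111]: 00110011  (ones: 4)
  rows 64-71 [x1,x2,x3,x4=1000]: 00110011  (ones: 4)
  rows 72-79 [x1,x2,x3,x4=1001]: 00000000  (ones: 0)
  rows 80-87 [x1,x2,x3,x4=1010]: 00110011  (ones: 4)
  rows 88-95 [x1,x2,x3,x4=1011]: 00000000  (ones: 0)
  rows 96-103 [x1,x2,x3,x4=1100]: 00110011  (ones: 4)
  rows 104-111 [x1,x2,x3,x4=1101]: 00000000  (ones: 0)
  rows 112-119 [x1,x2,x3,x4=1110]: 00110011  (ones: 4)
  rows 120-127 [x1,x2,x3,x4=1111]: 00000000  (ones: 0)
Count of 1-rows = 4+0+4+0+0+4+0+4+4+0+4+0+4+0+4+0 = 32

32


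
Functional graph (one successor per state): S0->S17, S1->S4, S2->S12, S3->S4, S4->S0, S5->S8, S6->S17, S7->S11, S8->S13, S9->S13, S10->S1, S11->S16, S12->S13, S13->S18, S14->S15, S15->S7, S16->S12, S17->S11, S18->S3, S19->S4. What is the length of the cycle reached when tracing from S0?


Trace from S0 until a state repeats:
  S0 -> S17 -> S11 -> S16 -> S12 -> S13 -> S18 -> S3 -> S4 -> S0
S0 first seen at step 0, revisited at step 9.
Cycle length = 9 - 0 = 9

9


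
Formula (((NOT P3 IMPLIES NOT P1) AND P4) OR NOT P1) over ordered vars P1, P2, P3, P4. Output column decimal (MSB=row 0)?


Formula: (((NOT P3 IMPLIES NOT P1) AND P4) OR NOT P1) over P1, P2, P3, P4 (16 rows)
Evaluate each row (bits = P1,P2,P3,P4, MSB first):
  row 0 [0000]: (((NOT 0 IMPLIES NOT 0) AND 0) OR NOT 0) -> 1
  row 1 [0001]: (((NOT 0 IMPLIES NOT 0) AND 1) OR NOT 0) -> 1
  row 2 [0010]: (((NOT 1 IMPLIES NOT 0) AND 0) OR NOT 0) -> 1
  row 3 [0011]: (((NOT 1 IMPLIES NOT 0) AND 1) OR NOT 0) -> 1
  row 4 [0100]: (((NOT 0 IMPLIES NOT 0) AND 0) OR NOT 0) -> 1
  row 5 [0101]: (((NOT 0 IMPLIES NOT 0) AND 1) OR NOT 0) -> 1
  row 6 [0110]: (((NOT 1 IMPLIES NOT 0) AND 0) OR NOT 0) -> 1
  row 7 [0111]: (((NOT 1 IMPLIES NOT 0) AND 1) OR NOT 0) -> 1
  row 8 [1000]: (((NOT 0 IMPLIES NOT 1) AND 0) OR NOT 1) -> 0
  row 9 [1001]: (((NOT 0 IMPLIES NOT 1) AND 1) OR NOT 1) -> 0
  row 10 [1010]: (((NOT 1 IMPLIES NOT 1) AND 0) OR NOT 1) -> 0
  row 11 [1011]: (((NOT 1 IMPLIES NOT 1) AND 1) OR NOT 1) -> 1
  row 12 [1100]: (((NOT 0 IMPLIES NOT 1) AND 0) OR NOT 1) -> 0
  row 13 [1101]: (((NOT 0 IMPLIES NOT 1) AND 1) OR NOT 1) -> 0
  row 14 [1110]: (((NOT 1 IMPLIES NOT 1) AND 0) OR NOT 1) -> 0
  row 15 [1111]: (((NOT 1 IMPLIES NOT 1) AND 1) OR NOT 1) -> 1
Full result column, 4 rows per line (P1,P2 fixed per line; P3,P4 runs 00..11 left to right):
  rows 0-3 [P1,P2=00]: 1111  = hex F
  rows 4-7 [P1,P2=01]: 1111  = hex F
  rows 8-11 [P1,P2=10]: 0001  = hex 1
  rows 12-15 [P1,P2=11]: 0001  = hex 1
Output column (row 0 .. row 15) = 1111111100010001
Output column grouped in 4s = 1111 1111 0001 0001 = 0xFF11
Convert to decimal digit by digit (value = value*16 + digit):
  F -> 15
  15*16 + 15 (F) = 255
  255*16 + 1 = 4081
  4081*16 + 1 = 65297
Decimal = 65297

65297


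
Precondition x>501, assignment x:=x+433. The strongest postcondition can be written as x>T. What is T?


Formula: sp(P, x:=E) = exists old_x. (x = E[old_x/x]) AND P[old_x/x] (old_x is the value of x before the assignment; eliminate old_x by solving x = E[old_x/x] for old_x)
Step 1: Precondition P: x>501, i.e. old_x > 501
Step 2: Assignment gives x = old_x + 433, so old_x = x - 433
Step 3: Substitute into P: x - 433 > 501
Step 4: Simplify: x > 501+433 = 934

934


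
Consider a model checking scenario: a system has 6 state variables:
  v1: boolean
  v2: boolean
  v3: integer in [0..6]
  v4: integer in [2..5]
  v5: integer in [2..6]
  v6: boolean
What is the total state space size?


State space = product of domain sizes of all variables.
Domain sizes:
  v1 (boolean): 2
  v2 (boolean): 2
  v3 (integer in [0..6]): 7
  v4 (integer in [2..5]): 4
  v5 (integer in [2..6]): 5
  v6 (boolean): 2
Product = 2 * 2 * 7 * 4 * 5 * 2 = 1120

1120


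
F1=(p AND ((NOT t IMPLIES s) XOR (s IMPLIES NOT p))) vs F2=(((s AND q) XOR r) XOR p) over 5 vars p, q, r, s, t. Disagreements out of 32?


F1 = (p AND ((NOT t IMPLIES s) XOR (s IMPLIES NOT p)))
F2 = (((s AND q) XOR r) XOR p)
Evaluate both on each of 32 rows (bits = p,q,r,s,t):
  row 0 [00000]: F1=0 F2=0 -> 0
  row 1 [00001]: F1=0 F2=0 -> 0
  row 2 [00010]: F1=0 F2=0 -> 0
  row 3 [00011]: F1=0 F2=0 -> 0
  row 4 [00100]: F1=0 F2=1 (differ) -> 1
  row 5 [00101]: F1=0 F2=1 (differ) -> 1
  row 6 [00110]: F1=0 F2=1 (differ) -> 1
  row 7 [00111]: F1=0 F2=1 (differ) -> 1
  row 8 [01000]: F1=0 F2=0 -> 0
  row 9 [01001]: F1=0 F2=0 -> 0
  row 10 [01010]: F1=0 F2=1 (differ) -> 1
  row 11 [01011]: F1=0 F2=1 (differ) -> 1
  row 12 [01100]: F1=0 F2=1 (differ) -> 1
  row 13 [01101]: F1=0 F2=1 (differ) -> 1
  row 14 [01110]: F1=0 F2=0 -> 0
  row 15 [01111]: F1=0 F2=0 -> 0
  row 16 [10000]: F1=1 F2=1 -> 0
  row 17 [10001]: F1=0 F2=1 (differ) -> 1
  row 18 [10010]: F1=1 F2=1 -> 0
  row 19 [10011]: F1=1 F2=1 -> 0
  row 20 [10100]: F1=1 F2=0 (differ) -> 1
  row 21 [10101]: F1=0 F2=0 -> 0
  row 22 [10110]: F1=1 F2=0 (differ) -> 1
  row 23 [10111]: F1=1 F2=0 (differ) -> 1
  row 24 [11000]: F1=1 F2=1 -> 0
  row 25 [11001]: F1=0 F2=1 (differ) -> 1
  row 26 [11010]: F1=1 F2=0 (differ) -> 1
  row 27 [11011]: F1=1 F2=0 (differ) -> 1
  row 28 [11100]: F1=1 F2=0 (differ) -> 1
  row 29 [11101]: F1=0 F2=0 -> 0
  row 30 [11110]: F1=1 F2=1 -> 0
  row 31 [11111]: F1=1 F2=1 -> 0
Full result column, 8 rows per line (p,q fixed per line; r,s,t runs 000..111 left to right):
  rows 0-7 [p,q=00]: 00001111  (ones: 4)
  rows 8-15 [p,q=01]: 00111100  (ones: 4)
  rows 16-23 [p,q=10]: 01001011  (ones: 4)
  rows 24-31 [p,q=11]: 01111000  (ones: 4)
Disagreements = 4+4+4+4 = 16

16


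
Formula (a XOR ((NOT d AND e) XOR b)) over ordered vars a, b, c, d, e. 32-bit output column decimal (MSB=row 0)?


Formula: (a XOR ((NOT d AND e) XOR b)) over a, b, c, d, e (32 rows)
Evaluate each row (bits = a,b,c,d,e, MSB first):
  row 0 [00000]: (0 XOR ((NOT 0 AND 0) XOR 0)) -> 0
  row 1 [00001]: (0 XOR ((NOT 0 AND 1) XOR 0)) -> 1
  row 2 [00010]: (0 XOR ((NOT 1 AND 0) XOR 0)) -> 0
  row 3 [00011]: (0 XOR ((NOT 1 AND 1) XOR 0)) -> 0
  row 4 [00100]: (0 XOR ((NOT 0 AND 0) XOR 0)) -> 0
  row 5 [00101]: (0 XOR ((NOT 0 AND 1) XOR 0)) -> 1
  row 6 [00110]: (0 XOR ((NOT 1 AND 0) XOR 0)) -> 0
  row 7 [00111]: (0 XOR ((NOT 1 AND 1) XOR 0)) -> 0
  row 8 [01000]: (0 XOR ((NOT 0 AND 0) XOR 1)) -> 1
  row 9 [01001]: (0 XOR ((NOT 0 AND 1) XOR 1)) -> 0
  row 10 [01010]: (0 XOR ((NOT 1 AND 0) XOR 1)) -> 1
  row 11 [01011]: (0 XOR ((NOT 1 AND 1) XOR 1)) -> 1
  row 12 [01100]: (0 XOR ((NOT 0 AND 0) XOR 1)) -> 1
  row 13 [01101]: (0 XOR ((NOT 0 AND 1) XOR 1)) -> 0
  row 14 [01110]: (0 XOR ((NOT 1 AND 0) XOR 1)) -> 1
  row 15 [01111]: (0 XOR ((NOT 1 AND 1) XOR 1)) -> 1
  row 16 [10000]: (1 XOR ((NOT 0 AND 0) XOR 0)) -> 1
  row 17 [10001]: (1 XOR ((NOT 0 AND 1) XOR 0)) -> 0
  row 18 [10010]: (1 XOR ((NOT 1 AND 0) XOR 0)) -> 1
  row 19 [10011]: (1 XOR ((NOT 1 AND 1) XOR 0)) -> 1
  row 20 [10100]: (1 XOR ((NOT 0 AND 0) XOR 0)) -> 1
  row 21 [10101]: (1 XOR ((NOT 0 AND 1) XOR 0)) -> 0
  row 22 [10110]: (1 XOR ((NOT 1 AND 0) XOR 0)) -> 1
  row 23 [10111]: (1 XOR ((NOT 1 AND 1) XOR 0)) -> 1
  row 24 [11000]: (1 XOR ((NOT 0 AND 0) XOR 1)) -> 0
  row 25 [11001]: (1 XOR ((NOT 0 AND 1) XOR 1)) -> 1
  row 26 [11010]: (1 XOR ((NOT 1 AND 0) XOR 1)) -> 0
  row 27 [11011]: (1 XOR ((NOT 1 AND 1) XOR 1)) -> 0
  row 28 [11100]: (1 XOR ((NOT 0 AND 0) XOR 1)) -> 0
  row 29 [11101]: (1 XOR ((NOT 0 AND 1) XOR 1)) -> 1
  row 30 [11110]: (1 XOR ((NOT 1 AND 0) XOR 1)) -> 0
  row 31 [11111]: (1 XOR ((NOT 1 AND 1) XOR 1)) -> 0
Full result column, 4 rows per line (a,b,c fixed per line; d,e runs 00..11 left to right):
  rows 0-3 [a,b,c=000]: 0100  = hex 4
  rows 4-7 [a,b,c=001]: 0100  = hex 4
  rows 8-11 [a,b,c=010]: 1011  = hex B
  rows 12-15 [a,b,c=011]: 1011  = hex B
  rows 16-19 [a,b,c=100]: 1011  = hex B
  rows 20-23 [a,b,c=101]: 1011  = hex B
  rows 24-27 [a,b,c=110]: 0100  = hex 4
  rows 28-31 [a,b,c=111]: 0100  = hex 4
Output column (row 0 .. row 31) = 01000100101110111011101101000100
Output column grouped in 4s = 0100 0100 1011 1011 1011 1011 0100 0100 = 0x44BBBB44
Convert to decimal digit by digit (value = value*16 + digit):
  4 -> 4
  4*16 + 4 = 68
  68*16 + 11 (B) = 1099
  1099*16 + 11 (B) = 17595
  17595*16 + 11 (B) = 281531
  281531*16 + 11 (B) = 4504507
  4504507*16 + 4 = 72072116
  72072116*16 + 4 = 1153153860
Decimal = 1153153860

1153153860


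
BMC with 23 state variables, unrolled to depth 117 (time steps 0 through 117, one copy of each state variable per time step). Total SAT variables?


BMC unrolls to depth k, creating one copy of each state var for steps 0..k.
Step count = 117 + 1 = 118 (steps 0 through 117)
Vars per step = 23
Total = 23 * 118 = 2714

2714


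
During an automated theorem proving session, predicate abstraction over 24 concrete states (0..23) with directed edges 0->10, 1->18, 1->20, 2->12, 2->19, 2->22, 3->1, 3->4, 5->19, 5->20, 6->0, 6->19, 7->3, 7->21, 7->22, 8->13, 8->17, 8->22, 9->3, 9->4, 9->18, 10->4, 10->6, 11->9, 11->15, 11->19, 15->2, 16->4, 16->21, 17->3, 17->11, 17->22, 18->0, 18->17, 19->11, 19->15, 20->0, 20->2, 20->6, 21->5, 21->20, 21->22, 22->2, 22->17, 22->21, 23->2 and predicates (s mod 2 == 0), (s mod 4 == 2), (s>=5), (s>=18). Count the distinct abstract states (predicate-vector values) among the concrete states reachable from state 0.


BFS from 0:
Concrete reachable: {0, 1, 2, 3, 4, 5, 6, 9, 10, 11, 12, 15, 17, 18, 19, 20, 21, 22}
Abstract via predicates (s mod 2 == 0), (s mod 4 == 2), (s>=5), (s>=18):
  (0,0,0,0) <- {1, 3}
  (0,0,1,0) <- {5, 9, 11, 15, 17}
  (0,0,1,1) <- {19, 21}
  (1,0,0,0) <- {0, 4}
  (1,0,1,0) <- {12}
  (1,0,1,1) <- {20}
  (1,1,0,0) <- {2}
  (1,1,1,0) <- {6, 10}
  (1,1,1,1) <- {18, 22}
Distinct abstract states = 9

9


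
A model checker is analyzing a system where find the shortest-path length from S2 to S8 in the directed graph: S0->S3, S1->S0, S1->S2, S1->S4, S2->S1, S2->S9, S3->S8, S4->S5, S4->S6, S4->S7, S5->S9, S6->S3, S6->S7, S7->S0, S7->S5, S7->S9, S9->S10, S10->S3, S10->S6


BFS layer-by-layer from S2:
  dist 0: {S2}
  dist 1: {S1, S9}
  dist 2: {S0, S4, S10}
  dist 3: {S3, S5, S6, S7}
  dist 4: {S8}
  -> S8 reached at distance 4
Shortest path length = 4

4


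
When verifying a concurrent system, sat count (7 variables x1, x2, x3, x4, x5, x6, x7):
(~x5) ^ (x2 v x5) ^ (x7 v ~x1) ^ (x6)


CNF with 4 clauses over 7 vars (128 assignments).
An assignment satisfies CNF iff every clause has >=1 true literal.
Check each row (bits = x1,x2,x3,x4,x5,x6,x7; clause T/F shown):
  row 0 [0000000]: clauses=TFTF -> 0
  row 1 [0000001]: clauses=TFTF -> 0
  row 2 [0000010]: clauses=TFTT -> 0
  row 3 [0000011]: clauses=TFTT -> 0
  row 4 [0000100]: clauses=FTTF -> 0
  (every remaining row is evaluated the same way; all 128 results are listed next)
Full result column, 8 rows per line (x1,x2,x3,x4 fixed per line; x5,x6,x7 runs 000..111 left to right):
  rows 0-7 [x1,x2,x3,x4=0000]: 00000000  (ones: 0)
  rows 8-15 [x1,x2,x3,x4=0001]: 00000000  (ones: 0)
  rows 16-23 [x1,x2,x3,x4=0010]: 00000000  (ones: 0)
  rows 24-31 [x1,x2,x3,x4=0011]: 00000000  (ones: 0)
  rows 32-39 [x1,x2,x3,x4=0100]: 00110000  (ones: 2)
  rows 40-47 [x1,x2,x3,x4=0101]: 00110000  (ones: 2)
  rows 48-55 [x1,x2,x3,x4=0110]: 00110000  (ones: 2)
  rows 56-63 [x1,x2,x3,x4=0111]: 00110000  (ones: 2)
  rows 64-71 [x1,x2,x3,x4=1000]: 00000000  (ones: 0)
  rows 72-79 [x1,x2,x3,x4=1001]: 00000000  (ones: 0)
  rows 80-87 [x1,x2,x3,x4=1010]: 00000000  (ones: 0)
  rows 88-95 [x1,x2,x3,x4=1011]: 00000000  (ones: 0)
  rows 96-103 [x1,x2,x3,x4=1100]: 00010000  (ones: 1)
  rows 104-111 [x1,x2,x3,x4=1101]: 00010000  (ones: 1)
  rows 112-119 [x1,x2,x3,x4=1110]: 00010000  (ones: 1)
  rows 120-127 [x1,x2,x3,x4=1111]: 00010000  (ones: 1)
Satisfying assignments = 0+0+0+0+2+2+2+2+0+0+0+0+1+1+1+1 = 12

12


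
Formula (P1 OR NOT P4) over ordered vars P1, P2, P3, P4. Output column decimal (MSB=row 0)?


Formula: (P1 OR NOT P4) over P1, P2, P3, P4 (16 rows)
Evaluate each row (bits = P1,P2,P3,P4, MSB first):
  row 0 [0000]: (0 OR NOT 0) -> 1
  row 1 [0001]: (0 OR NOT 1) -> 0
  row 2 [0010]: (0 OR NOT 0) -> 1
  row 3 [0011]: (0 OR NOT 1) -> 0
  row 4 [0100]: (0 OR NOT 0) -> 1
  row 5 [0101]: (0 OR NOT 1) -> 0
  row 6 [0110]: (0 OR NOT 0) -> 1
  row 7 [0111]: (0 OR NOT 1) -> 0
  row 8 [1000]: (1 OR NOT 0) -> 1
  row 9 [1001]: (1 OR NOT 1) -> 1
  row 10 [1010]: (1 OR NOT 0) -> 1
  row 11 [1011]: (1 OR NOT 1) -> 1
  row 12 [1100]: (1 OR NOT 0) -> 1
  row 13 [1101]: (1 OR NOT 1) -> 1
  row 14 [1110]: (1 OR NOT 0) -> 1
  row 15 [1111]: (1 OR NOT 1) -> 1
Full result column, 4 rows per line (P1,P2 fixed per line; P3,P4 runs 00..11 left to right):
  rows 0-3 [P1,P2=00]: 1010  = hex A
  rows 4-7 [P1,P2=01]: 1010  = hex A
  rows 8-11 [P1,P2=10]: 1111  = hex F
  rows 12-15 [P1,P2=11]: 1111  = hex F
Output column (row 0 .. row 15) = 1010101011111111
Output column grouped in 4s = 1010 1010 1111 1111 = 0xAAFF
Convert to decimal digit by digit (value = value*16 + digit):
  A -> 10
  10*16 + 10 (A) = 170
  170*16 + 15 (F) = 2735
  2735*16 + 15 (F) = 43775
Decimal = 43775

43775


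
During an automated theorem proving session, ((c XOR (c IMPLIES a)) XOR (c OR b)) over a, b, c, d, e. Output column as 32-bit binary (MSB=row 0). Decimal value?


Formula: ((c XOR (c IMPLIES a)) XOR (c OR b)) over a, b, c, d, e (32 rows)
Evaluate each row (bits = a,b,c,d,e, MSB first):
  row 0 [00000]: ((0 XOR (0 IMPLIES 0)) XOR (0 OR 0)) -> 1
  row 1 [00001]: ((0 XOR (0 IMPLIES 0)) XOR (0 OR 0)) -> 1
  row 2 [00010]: ((0 XOR (0 IMPLIES 0)) XOR (0 OR 0)) -> 1
  row 3 [00011]: ((0 XOR (0 IMPLIES 0)) XOR (0 OR 0)) -> 1
  row 4 [00100]: ((1 XOR (1 IMPLIES 0)) XOR (1 OR 0)) -> 0
  row 5 [00101]: ((1 XOR (1 IMPLIES 0)) XOR (1 OR 0)) -> 0
  row 6 [00110]: ((1 XOR (1 IMPLIES 0)) XOR (1 OR 0)) -> 0
  row 7 [00111]: ((1 XOR (1 IMPLIES 0)) XOR (1 OR 0)) -> 0
  row 8 [01000]: ((0 XOR (0 IMPLIES 0)) XOR (0 OR 1)) -> 0
  row 9 [01001]: ((0 XOR (0 IMPLIES 0)) XOR (0 OR 1)) -> 0
  row 10 [01010]: ((0 XOR (0 IMPLIES 0)) XOR (0 OR 1)) -> 0
  row 11 [01011]: ((0 XOR (0 IMPLIES 0)) XOR (0 OR 1)) -> 0
  row 12 [01100]: ((1 XOR (1 IMPLIES 0)) XOR (1 OR 1)) -> 0
  row 13 [01101]: ((1 XOR (1 IMPLIES 0)) XOR (1 OR 1)) -> 0
  row 14 [01110]: ((1 XOR (1 IMPLIES 0)) XOR (1 OR 1)) -> 0
  row 15 [01111]: ((1 XOR (1 IMPLIES 0)) XOR (1 OR 1)) -> 0
  row 16 [10000]: ((0 XOR (0 IMPLIES 1)) XOR (0 OR 0)) -> 1
  row 17 [10001]: ((0 XOR (0 IMPLIES 1)) XOR (0 OR 0)) -> 1
  row 18 [10010]: ((0 XOR (0 IMPLIES 1)) XOR (0 OR 0)) -> 1
  row 19 [10011]: ((0 XOR (0 IMPLIES 1)) XOR (0 OR 0)) -> 1
  row 20 [10100]: ((1 XOR (1 IMPLIES 1)) XOR (1 OR 0)) -> 1
  row 21 [10101]: ((1 XOR (1 IMPLIES 1)) XOR (1 OR 0)) -> 1
  row 22 [10110]: ((1 XOR (1 IMPLIES 1)) XOR (1 OR 0)) -> 1
  row 23 [10111]: ((1 XOR (1 IMPLIES 1)) XOR (1 OR 0)) -> 1
  row 24 [11000]: ((0 XOR (0 IMPLIES 1)) XOR (0 OR 1)) -> 0
  row 25 [11001]: ((0 XOR (0 IMPLIES 1)) XOR (0 OR 1)) -> 0
  row 26 [11010]: ((0 XOR (0 IMPLIES 1)) XOR (0 OR 1)) -> 0
  row 27 [11011]: ((0 XOR (0 IMPLIES 1)) XOR (0 OR 1)) -> 0
  row 28 [11100]: ((1 XOR (1 IMPLIES 1)) XOR (1 OR 1)) -> 1
  row 29 [11101]: ((1 XOR (1 IMPLIES 1)) XOR (1 OR 1)) -> 1
  row 30 [11110]: ((1 XOR (1 IMPLIES 1)) XOR (1 OR 1)) -> 1
  row 31 [11111]: ((1 XOR (1 IMPLIES 1)) XOR (1 OR 1)) -> 1
Full result column, 4 rows per line (a,b,c fixed per line; d,e runs 00..11 left to right):
  rows 0-3 [a,b,c=000]: 1111  = hex F
  rows 4-7 [a,b,c=001]: 0000  = hex 0
  rows 8-11 [a,b,c=010]: 0000  = hex 0
  rows 12-15 [a,b,c=011]: 0000  = hex 0
  rows 16-19 [a,b,c=100]: 1111  = hex F
  rows 20-23 [a,b,c=101]: 1111  = hex F
  rows 24-27 [a,b,c=110]: 0000  = hex 0
  rows 28-31 [a,b,c=111]: 1111  = hex F
Output column (row 0 .. row 31) = 11110000000000001111111100001111
Output column grouped in 4s = 1111 0000 0000 0000 1111 1111 0000 1111 = 0xF000FF0F
Convert to decimal digit by digit (value = value*16 + digit):
  F -> 15
  15*16 + 0 = 240
  240*16 + 0 = 3840
  3840*16 + 0 = 61440
  61440*16 + 15 (F) = 983055
  983055*16 + 15 (F) = 15728895
  15728895*16 + 0 = 251662320
  251662320*16 + 15 (F) = 4026597135
Decimal = 4026597135

4026597135


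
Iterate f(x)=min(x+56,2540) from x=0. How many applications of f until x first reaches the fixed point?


Step 1: x=0, cap=2540, increment=56
Step 2: x grows by 56 each step until capped at 2540; fixed point is x=2540
Step 3: iterations = ceil(2540/56) = 46

46


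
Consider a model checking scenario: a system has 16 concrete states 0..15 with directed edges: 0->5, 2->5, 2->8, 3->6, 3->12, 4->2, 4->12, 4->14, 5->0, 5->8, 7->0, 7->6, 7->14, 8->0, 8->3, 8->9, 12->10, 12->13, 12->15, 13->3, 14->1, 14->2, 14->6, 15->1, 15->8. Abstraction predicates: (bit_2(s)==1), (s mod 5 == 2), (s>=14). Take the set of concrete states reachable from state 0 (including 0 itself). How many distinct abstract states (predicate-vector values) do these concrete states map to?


BFS from 0:
Concrete reachable: {0, 1, 3, 5, 6, 8, 9, 10, 12, 13, 15}
Abstract via predicates (bit_2(s)==1), (s mod 5 == 2), (s>=14):
  (0,0,0) <- {0, 1, 3, 8, 9, 10}
  (1,0,0) <- {5, 6, 13}
  (1,0,1) <- {15}
  (1,1,0) <- {12}
Distinct abstract states = 4

4


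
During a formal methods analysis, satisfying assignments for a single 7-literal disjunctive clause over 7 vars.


Step 1: Total=2^7=128
Step 2: Unsat when all 7 false: 2^0=1
Step 3: Sat=128-1=127

127


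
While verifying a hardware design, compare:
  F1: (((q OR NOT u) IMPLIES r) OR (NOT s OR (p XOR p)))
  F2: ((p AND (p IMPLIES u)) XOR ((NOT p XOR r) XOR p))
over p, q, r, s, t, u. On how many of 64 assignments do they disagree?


F1 = (((q OR NOT u) IMPLIES r) OR (NOT s OR (p XOR p)))
F2 = ((p AND (p IMPLIES u)) XOR ((NOT p XOR r) XOR p))
Evaluate both on each of 64 rows (bits = p,q,r,s,t,u):
  row 0 [000000]: F1=1 F2=1 -> 0
  row 1 [000001]: F1=1 F2=1 -> 0
  row 2 [000010]: F1=1 F2=1 -> 0
  row 3 [000011]: F1=1 F2=1 -> 0
  row 4 [000100]: F1=0 F2=1 (differ) -> 1
  (every remaining row is evaluated the same way; all 64 results are listed next)
Full result column, 8 rows per line (p,q,r fixed per line; s,t,u runs 000..111 left to right):
  rows 0-7 [p,q,r=000]: 00001010  (ones: 2)
  rows 8-15 [p,q,r=001]: 11111111  (ones: 8)
  rows 16-23 [p,q,r=010]: 00001111  (ones: 4)
  rows 24-31 [p,q,r=011]: 11111111  (ones: 8)
  rows 32-39 [p,q,r=100]: 01011111  (ones: 6)
  rows 40-47 [p,q,r=101]: 10101010  (ones: 4)
  rows 48-55 [p,q,r=110]: 01011010  (ones: 4)
  rows 56-63 [p,q,r=111]: 10101010  (ones: 4)
Disagreements = 2+8+4+8+6+4+4+4 = 40

40


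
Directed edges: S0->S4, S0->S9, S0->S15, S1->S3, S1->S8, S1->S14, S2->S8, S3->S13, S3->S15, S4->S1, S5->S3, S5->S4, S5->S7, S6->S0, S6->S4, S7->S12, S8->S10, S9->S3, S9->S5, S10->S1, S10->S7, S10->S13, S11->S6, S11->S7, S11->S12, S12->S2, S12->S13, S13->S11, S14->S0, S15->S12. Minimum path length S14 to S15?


BFS layer-by-layer from S14:
  dist 0: {S14}
  dist 1: {S0}
  dist 2: {S4, S9, S15}
  -> S15 reached at distance 2
Shortest path length = 2

2


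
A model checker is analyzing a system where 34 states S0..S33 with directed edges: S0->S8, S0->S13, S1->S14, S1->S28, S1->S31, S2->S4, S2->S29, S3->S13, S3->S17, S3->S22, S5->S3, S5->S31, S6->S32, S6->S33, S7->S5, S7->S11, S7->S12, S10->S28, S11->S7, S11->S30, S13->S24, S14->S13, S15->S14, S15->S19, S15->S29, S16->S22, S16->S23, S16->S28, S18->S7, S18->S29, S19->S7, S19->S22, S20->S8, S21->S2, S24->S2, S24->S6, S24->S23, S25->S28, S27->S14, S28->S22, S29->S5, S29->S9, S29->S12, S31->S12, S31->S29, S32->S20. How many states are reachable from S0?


BFS from S0:
  layer 0: {S0}
  layer 1: {S8, S13}
  layer 2: {S24}
  layer 3: {S2, S6, S23}
  layer 4: {S4, S29, S32, S33}
  layer 5: {S5, S9, S12, S20}
  layer 6: {S3, S31}
  layer 7: {S17, S22}
Reachable set: {S0, S2, S3, S4, S5, S6, S8, S9, S12, S13, S17, S20, S22, S23, S24, S29, S31, S32, S33}
Count = 19

19


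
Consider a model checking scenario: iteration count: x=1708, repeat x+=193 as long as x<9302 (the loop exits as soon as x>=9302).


Step 1: x goes from 1708 toward 9302 by 193; the body runs while x<9302, so iterations = ceil((bound-start)/step)
Step 2: Distance=7594
Step 3: ceil(7594/193)=40

40


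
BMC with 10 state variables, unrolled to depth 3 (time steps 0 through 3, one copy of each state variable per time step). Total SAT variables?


BMC unrolls to depth k, creating one copy of each state var for steps 0..k.
Step count = 3 + 1 = 4 (steps 0 through 3)
Vars per step = 10
Total = 10 * 4 = 40

40


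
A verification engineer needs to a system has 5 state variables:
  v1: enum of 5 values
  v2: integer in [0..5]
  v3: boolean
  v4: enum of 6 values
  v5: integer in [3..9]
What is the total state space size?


State space = product of domain sizes of all variables.
Domain sizes:
  v1 (enum of 5 values): 5
  v2 (integer in [0..5]): 6
  v3 (boolean): 2
  v4 (enum of 6 values): 6
  v5 (integer in [3..9]): 7
Product = 5 * 6 * 2 * 6 * 7 = 2520

2520


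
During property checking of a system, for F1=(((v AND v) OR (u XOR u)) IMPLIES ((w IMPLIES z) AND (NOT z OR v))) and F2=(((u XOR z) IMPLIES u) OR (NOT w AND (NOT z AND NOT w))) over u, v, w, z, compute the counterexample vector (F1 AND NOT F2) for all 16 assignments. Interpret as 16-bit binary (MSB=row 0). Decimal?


F1 = (((v AND v) OR (u XOR u)) IMPLIES ((w IMPLIES z) AND (NOT z OR v)))
F2 = (((u XOR z) IMPLIES u) OR (NOT w AND (NOT z AND NOT w)))
Counterexample to F1=>F2 is where F1=1 and F2=0.
Evaluate each row (bits = u,v,w,z, MSB first):
  row 0 [0000]: F1=1 F2=1 -> F1&~F2 -> 0
  row 1 [0001]: F1=1 F2=0 -> F1&~F2 -> 1
  row 2 [0010]: F1=1 F2=1 -> F1&~F2 -> 0
  row 3 [0011]: F1=1 F2=0 -> F1&~F2 -> 1
  row 4 [0100]: F1=1 F2=1 -> F1&~F2 -> 0
  row 5 [0101]: F1=1 F2=0 -> F1&~F2 -> 1
  row 6 [0110]: F1=0 F2=1 -> F1&~F2 -> 0
  row 7 [0111]: F1=1 F2=0 -> F1&~F2 -> 1
  row 8 [1000]: F1=1 F2=1 -> F1&~F2 -> 0
  row 9 [1001]: F1=1 F2=1 -> F1&~F2 -> 0
  row 10 [1010]: F1=1 F2=1 -> F1&~F2 -> 0
  row 11 [1011]: F1=1 F2=1 -> F1&~F2 -> 0
  row 12 [1100]: F1=1 F2=1 -> F1&~F2 -> 0
  row 13 [1101]: F1=1 F2=1 -> F1&~F2 -> 0
  row 14 [1110]: F1=0 F2=1 -> F1&~F2 -> 0
  row 15 [1111]: F1=1 F2=1 -> F1&~F2 -> 0
Full result column, 4 rows per line (u,v fixed per line; w,z runs 00..11 left to right):
  rows 0-3 [u,v=00]: 0101  = hex 5
  rows 4-7 [u,v=01]: 0101  = hex 5
  rows 8-11 [u,v=10]: 0000  = hex 0
  rows 12-15 [u,v=11]: 0000  = hex 0
Counterexample vector (row 0 .. row 15) = 0101010100000000
Output column grouped in 4s = 0101 0101 0000 0000 = 0x5500
Convert to decimal digit by digit (value = value*16 + digit):
  5 -> 5
  5*16 + 5 = 85
  85*16 + 0 = 1360
  1360*16 + 0 = 21760
Decimal = 21760

21760
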